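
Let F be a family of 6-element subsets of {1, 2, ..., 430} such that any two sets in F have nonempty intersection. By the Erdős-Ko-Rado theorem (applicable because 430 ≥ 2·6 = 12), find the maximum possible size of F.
max |F| = C(429, 5) = 118289506335

The Erdős-Ko-Rado theorem states: for n ≥ 2k, an intersecting family of k-subsets of an n-element set has size at most C(n − 1, k − 1), with equality for 'star' families {A ⊆ [n] : |A| = k, i ∈ A} (fix an element i). For n = 430, k = 6: C(429, 5) = 118289506335.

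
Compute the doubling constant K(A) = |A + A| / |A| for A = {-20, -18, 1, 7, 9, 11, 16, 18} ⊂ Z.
K = |A + A| / |A| = 30/8 = 15/4

Enumerate A + A = {a + b : a, b ∈ A}. With |A| = 8, there are |A|^2 = 64 ordered sum pairs; collecting distinct values, A + A = {-40, -38, -36, -19, -17, -13, -11, -9, -7, -4, -2, 0, 2, 8, 10, 12, 14, 16, 17, 18, 19, 20, 22, 23, 25, 27, 29, 32, 34, 36}, so |A + A| = 30. Thus K = 30/8 = 15/4. For comparison, the minimum possible |A + A| over all 8-element sets is 2·8 − 1 = 15 (so min K = 15/8), attained only by arithmetic progressions.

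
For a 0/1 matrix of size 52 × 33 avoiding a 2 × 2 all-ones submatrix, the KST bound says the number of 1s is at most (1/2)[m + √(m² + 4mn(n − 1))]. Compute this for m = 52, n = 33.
z(52, 33; 2, 2) ≤ (1/2)[52 + √(52² + 4·52·33·32)] = (1/2)[52 + √222352] = 261.7711

Kővári–Sós–Turán: let r_1, ..., r_52 be the row sums and z = Σ r_i the total number of 1s. Each pair of columns can share at most one row with both entries 1 (else a 2×2 all-ones block appears), so Σ_i C(r_i, 2) ≤ C(33, 2) = 528. By convexity Σ_i C(r_i, 2) ≥ 52·C(z/52, 2) = z(z − 52)/(2·52), giving z² − 52z − 52·33·32 ≤ 0 and hence z ≤ (1/2)[52 + √(2704 + 4·54912)] = (1/2)[52 + √222352] ≈ (1/2)(52 + 471.5422) = 261.7711.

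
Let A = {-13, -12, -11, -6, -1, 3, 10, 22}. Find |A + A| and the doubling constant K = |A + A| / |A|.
K = |A + A| / |A| = 31/8

Enumerate A + A = {a + b : a, b ∈ A}. With |A| = 8, there are |A|^2 = 64 ordered sum pairs; collecting distinct values, A + A = {-26, -25, -24, -23, -22, -19, -18, -17, -14, -13, -12, -10, -9, -8, -7, -3, -2, -1, 2, 4, 6, 9, 10, 11, 13, 16, 20, 21, 25, 32, 44}, so |A + A| = 31. Thus K = 31/8. For comparison, the minimum possible |A + A| over all 8-element sets is 2·8 − 1 = 15 (so min K = 15/8), attained only by arithmetic progressions.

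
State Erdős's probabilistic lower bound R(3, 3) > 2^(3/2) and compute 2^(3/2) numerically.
2^(3/2) = 2.8284; so R(3, 3) > 2.8284

Colour each edge of K_n uniformly at random with red/blue. The expected number of monochromatic K_3 is C(n, 3) · 2 · 2^(−C(3,2)). If C(n, 3) · 2^(1 − C(3,2)) < 1, then with positive probability no monochromatic K_3 exists, so R(3, 3) > n. The standard estimate C(n, 3) ≤ n^3/3! shows this inequality holds whenever n ≤ 2^(3/2) (since 3! · 2^(C(3,2) − 1) > 2^(3^2/2) ≥ n^3). Hence R(3, 3) > 2^(3/2) = 2.8284.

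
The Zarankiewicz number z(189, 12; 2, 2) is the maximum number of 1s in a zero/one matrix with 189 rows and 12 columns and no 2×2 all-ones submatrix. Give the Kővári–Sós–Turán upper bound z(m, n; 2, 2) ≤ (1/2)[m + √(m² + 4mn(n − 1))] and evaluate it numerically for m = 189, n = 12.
z(189, 12; 2, 2) ≤ (1/2)[189 + √(189² + 4·189·12·11)] = (1/2)[189 + √135513] = 278.5605

Kővári–Sós–Turán: let r_1, ..., r_189 be the row sums and z = Σ r_i the total number of 1s. Each pair of columns can share at most one row with both entries 1 (else a 2×2 all-ones block appears), so Σ_i C(r_i, 2) ≤ C(12, 2) = 66. By convexity Σ_i C(r_i, 2) ≥ 189·C(z/189, 2) = z(z − 189)/(2·189), giving z² − 189z − 189·12·11 ≤ 0 and hence z ≤ (1/2)[189 + √(35721 + 4·24948)] = (1/2)[189 + √135513] ≈ (1/2)(189 + 368.1209) = 278.5605.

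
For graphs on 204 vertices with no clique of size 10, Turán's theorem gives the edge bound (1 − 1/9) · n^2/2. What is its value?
Turán density bound = (8/9) · 204^2/2 = 18496

Turán's theorem: ex(n, K_{r+1}) is achieved by the complete r-partite Turán graph T(n, r) with parts as balanced as possible, and is at most (1 − 1/r) · n^2/2. For r = 9, n = 204: the density bound is (8/9) · 41616/2 = 18496. The integer-valued extremum is e(T(204, 9)) = 18495, which is strictly less than the density bound 18496 since 9 ∤ 204 (the parts of T(204, 9) cannot all be equal).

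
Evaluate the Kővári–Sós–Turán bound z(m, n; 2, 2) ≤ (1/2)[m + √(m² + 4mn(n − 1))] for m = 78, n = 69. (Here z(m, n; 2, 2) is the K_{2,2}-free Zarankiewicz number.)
z(78, 69; 2, 2) ≤ (1/2)[78 + √(78² + 4·78·69·68)] = (1/2)[78 + √1469988] = 645.2153

Kővári–Sós–Turán: let r_1, ..., r_78 be the row sums and z = Σ r_i the total number of 1s. Each pair of columns can share at most one row with both entries 1 (else a 2×2 all-ones block appears), so Σ_i C(r_i, 2) ≤ C(69, 2) = 2346. By convexity Σ_i C(r_i, 2) ≥ 78·C(z/78, 2) = z(z − 78)/(2·78), giving z² − 78z − 78·69·68 ≤ 0 and hence z ≤ (1/2)[78 + √(6084 + 4·365976)] = (1/2)[78 + √1469988] ≈ (1/2)(78 + 1212.4306) = 645.2153.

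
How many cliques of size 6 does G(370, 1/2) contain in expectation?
E[# K_6] = C(370, 6) · (1/2)^C(6, 2) = 3421239098460 / 2^15 = 855309774615/8192 ≈ 104407931.471558

For each 6-subset S of vertices (there are C(370, 6) = 3421239098460 such S), let X_S = 1 if S induces a K_6 (all C(6, 2) = 15 edges present). Then P(X_S = 1) = (1/2)^15 = 1/32768. By linearity of expectation, E[# K_6] = C(370, 6) · (1/2)^15 = 3421239098460 / 32768 = 855309774615/8192 ≈ 104407931.471558.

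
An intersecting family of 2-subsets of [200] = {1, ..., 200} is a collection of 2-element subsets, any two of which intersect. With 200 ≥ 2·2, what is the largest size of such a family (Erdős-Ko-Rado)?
max |F| = C(199, 1) = 199

The Erdős-Ko-Rado theorem states: for n ≥ 2k, an intersecting family of k-subsets of an n-element set has size at most C(n − 1, k − 1), with equality for 'star' families {A ⊆ [n] : |A| = k, i ∈ A} (fix an element i). For n = 200, k = 2: C(199, 1) = 199.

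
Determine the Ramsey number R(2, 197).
R(2, 197) = 197

R(2, k) = k for all k ≥ 2: in a 2-colouring of K_k, either some edge is red (a red K_2) or all edges are blue (a blue K_k). And K_{196} coloured all-blue has no blue K_197, so R(2, 197) > 196. Hence R(2, 197) = 197.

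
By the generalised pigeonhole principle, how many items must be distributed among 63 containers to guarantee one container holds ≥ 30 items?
n = (30 − 1)·63 + 1 = 1828

By the generalised pigeonhole principle, to guarantee some box contains ≥ r objects we need more than (r − 1) · k objects total. Threshold: n = (r − 1) · k + 1. With r = 30 and k = 63: n = 29 · 63 + 1 = 1827 + 1 = 1828. For n = 1827 = 29 · 63, we can put exactly 29 objects in every box, avoiding 30 in any single one — so 1828 is tight.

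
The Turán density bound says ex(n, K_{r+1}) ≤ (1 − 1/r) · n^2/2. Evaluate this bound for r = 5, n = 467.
Turán density bound = (4/5) · 467^2/2 = 436178/5 ≈ 87235.6

Turán's theorem: ex(n, K_{r+1}) is achieved by the complete r-partite Turán graph T(n, r) with parts as balanced as possible, and is at most (1 − 1/r) · n^2/2. For r = 5, n = 467: the density bound is (4/5) · 218089/2 = 436178/5 ≈ 87235.6. The integer-valued extremum is e(T(467, 5)) = 87235, which is strictly less than the density bound 436178/5 since 5 ∤ 467 (the parts of T(467, 5) cannot all be equal).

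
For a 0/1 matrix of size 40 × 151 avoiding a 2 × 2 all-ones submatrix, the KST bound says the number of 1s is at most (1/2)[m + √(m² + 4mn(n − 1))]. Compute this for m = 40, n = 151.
z(40, 151; 2, 2) ≤ (1/2)[40 + √(40² + 4·40·151·150)] = (1/2)[40 + √3625600] = 972.0504

Kővári–Sós–Turán: let r_1, ..., r_40 be the row sums and z = Σ r_i the total number of 1s. Each pair of columns can share at most one row with both entries 1 (else a 2×2 all-ones block appears), so Σ_i C(r_i, 2) ≤ C(151, 2) = 11325. By convexity Σ_i C(r_i, 2) ≥ 40·C(z/40, 2) = z(z − 40)/(2·40), giving z² − 40z − 40·151·150 ≤ 0 and hence z ≤ (1/2)[40 + √(1600 + 4·906000)] = (1/2)[40 + √3625600] ≈ (1/2)(40 + 1904.1008) = 972.0504.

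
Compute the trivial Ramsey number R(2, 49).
R(2, 49) = 49

R(2, k) = k for all k ≥ 2: in a 2-colouring of K_k, either some edge is red (a red K_2) or all edges are blue (a blue K_k). And K_{48} coloured all-blue has no blue K_49, so R(2, 49) > 48. Hence R(2, 49) = 49.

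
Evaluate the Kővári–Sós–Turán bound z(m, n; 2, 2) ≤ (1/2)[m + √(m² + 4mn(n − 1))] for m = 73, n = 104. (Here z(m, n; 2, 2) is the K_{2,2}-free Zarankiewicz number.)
z(73, 104; 2, 2) ≤ (1/2)[73 + √(73² + 4·73·104·103)] = (1/2)[73 + √3133233] = 921.547

Kővári–Sós–Turán: let r_1, ..., r_73 be the row sums and z = Σ r_i the total number of 1s. Each pair of columns can share at most one row with both entries 1 (else a 2×2 all-ones block appears), so Σ_i C(r_i, 2) ≤ C(104, 2) = 5356. By convexity Σ_i C(r_i, 2) ≥ 73·C(z/73, 2) = z(z − 73)/(2·73), giving z² − 73z − 73·104·103 ≤ 0 and hence z ≤ (1/2)[73 + √(5329 + 4·781976)] = (1/2)[73 + √3133233] ≈ (1/2)(73 + 1770.0941) = 921.547.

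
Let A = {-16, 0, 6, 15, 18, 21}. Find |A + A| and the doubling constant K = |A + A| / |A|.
K = |A + A| / |A| = 19/6

Enumerate A + A = {a + b : a, b ∈ A}. With |A| = 6, there are |A|^2 = 36 ordered sum pairs; collecting distinct values, A + A = {-32, -16, -10, -1, 0, 2, 5, 6, 12, 15, 18, 21, 24, 27, 30, 33, 36, 39, 42}, so |A + A| = 19. Thus K = 19/6. For comparison, the minimum possible |A + A| over all 6-element sets is 2·6 − 1 = 11 (so min K = 11/6), attained only by arithmetic progressions.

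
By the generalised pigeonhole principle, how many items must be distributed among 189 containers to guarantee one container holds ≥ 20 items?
n = (20 − 1)·189 + 1 = 3592

By the generalised pigeonhole principle, to guarantee some box contains ≥ r objects we need more than (r − 1) · k objects total. Threshold: n = (r − 1) · k + 1. With r = 20 and k = 189: n = 19 · 189 + 1 = 3591 + 1 = 3592. For n = 3591 = 19 · 189, we can put exactly 19 objects in every box, avoiding 20 in any single one — so 3592 is tight.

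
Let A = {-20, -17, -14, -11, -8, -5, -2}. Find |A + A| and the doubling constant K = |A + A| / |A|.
K = |A + A| / |A| = 13/7

Enumerate A + A = {a + b : a, b ∈ A}. With |A| = 7, there are |A|^2 = 49 ordered sum pairs; collecting distinct values, A + A = {-40, -37, -34, -31, -28, -25, -22, -19, -16, -13, -10, -7, -4}, so |A + A| = 13. Thus K = 13/7. Here |A + A| = 2|A| − 1 = 13, the minimum possible — so K = 13/7 is minimal, which holds iff A is an arithmetic progression.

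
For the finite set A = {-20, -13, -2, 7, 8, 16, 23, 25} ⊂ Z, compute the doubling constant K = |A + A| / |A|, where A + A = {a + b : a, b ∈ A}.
K = |A + A| / |A| = 30/8 = 15/4

Enumerate A + A = {a + b : a, b ∈ A}. With |A| = 8, there are |A|^2 = 64 ordered sum pairs; collecting distinct values, A + A = {-40, -33, -26, -22, -15, -13, -12, -6, -5, -4, 3, 5, 6, 10, 12, 14, 15, 16, 21, 23, 24, 30, 31, 32, 33, 39, 41, 46, 48, 50}, so |A + A| = 30. Thus K = 30/8 = 15/4. For comparison, the minimum possible |A + A| over all 8-element sets is 2·8 − 1 = 15 (so min K = 15/8), attained only by arithmetic progressions.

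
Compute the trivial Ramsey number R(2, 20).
R(2, 20) = 20

R(2, k) = k for all k ≥ 2: in a 2-colouring of K_k, either some edge is red (a red K_2) or all edges are blue (a blue K_k). And K_{19} coloured all-blue has no blue K_20, so R(2, 20) > 19. Hence R(2, 20) = 20.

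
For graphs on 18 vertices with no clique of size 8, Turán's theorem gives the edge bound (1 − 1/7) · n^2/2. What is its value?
Turán density bound = (6/7) · 18^2/2 = 972/7 ≈ 138.8571

Turán's theorem: ex(n, K_{r+1}) is achieved by the complete r-partite Turán graph T(n, r) with parts as balanced as possible, and is at most (1 − 1/r) · n^2/2. For r = 7, n = 18: the density bound is (6/7) · 324/2 = 972/7 ≈ 138.8571. The integer-valued extremum is e(T(18, 7)) = 138, which is strictly less than the density bound 972/7 since 7 ∤ 18 (the parts of T(18, 7) cannot all be equal).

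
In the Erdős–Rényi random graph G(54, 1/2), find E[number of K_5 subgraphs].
E[# K_5] = C(54, 5) · (1/2)^C(5, 2) = 3162510 / 2^10 = 1581255/512 ≈ 3088.388672

For each 5-subset S of vertices (there are C(54, 5) = 3162510 such S), let X_S = 1 if S induces a K_5 (all C(5, 2) = 10 edges present). Then P(X_S = 1) = (1/2)^10 = 1/1024. By linearity of expectation, E[# K_5] = C(54, 5) · (1/2)^10 = 3162510 / 1024 = 1581255/512 ≈ 3088.388672.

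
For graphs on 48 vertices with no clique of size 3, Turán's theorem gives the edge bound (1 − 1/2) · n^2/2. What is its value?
Turán density bound = (1/2) · 48^2/2 = 576

Turán's theorem: ex(n, K_{r+1}) is achieved by the complete r-partite Turán graph T(n, r) with parts as balanced as possible, and is at most (1 − 1/r) · n^2/2. For r = 2, n = 48: the density bound is (1/2) · 2304/2 = 576. Since 2 ∣ 48, the Turán graph T(48, 2) has parts of equal size 24, and its edge count e(T(48, 2)) = 576 attains the density bound exactly.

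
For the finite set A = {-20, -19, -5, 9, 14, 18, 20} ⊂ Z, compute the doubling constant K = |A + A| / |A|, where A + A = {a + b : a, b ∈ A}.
K = |A + A| / |A| = 27/7

Enumerate A + A = {a + b : a, b ∈ A}. With |A| = 7, there are |A|^2 = 49 ordered sum pairs; collecting distinct values, A + A = {-40, -39, -38, -25, -24, -11, -10, -6, -5, -2, -1, 0, 1, 4, 9, 13, 15, 18, 23, 27, 28, 29, 32, 34, 36, 38, 40}, so |A + A| = 27. Thus K = 27/7. For comparison, the minimum possible |A + A| over all 7-element sets is 2·7 − 1 = 13 (so min K = 13/7), attained only by arithmetic progressions.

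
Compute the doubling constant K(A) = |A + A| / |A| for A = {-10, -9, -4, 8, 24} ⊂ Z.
K = |A + A| / |A| = 15/5 = 3

Enumerate A + A = {a + b : a, b ∈ A}. With |A| = 5, there are |A|^2 = 25 ordered sum pairs; collecting distinct values, A + A = {-20, -19, -18, -14, -13, -8, -2, -1, 4, 14, 15, 16, 20, 32, 48}, so |A + A| = 15. Thus K = 15/5 = 3. For comparison, the minimum possible |A + A| over all 5-element sets is 2·5 − 1 = 9 (so min K = 9/5), attained only by arithmetic progressions.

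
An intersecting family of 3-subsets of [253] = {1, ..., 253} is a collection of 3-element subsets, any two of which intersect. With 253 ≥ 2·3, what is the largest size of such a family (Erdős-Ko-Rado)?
max |F| = C(252, 2) = 31626

Erdős-Ko-Rado (1961): when n ≥ 2k, max |F| = C(n−1, k−1). The bound is attained by the star {A : i ∈ A} for any fixed i ∈ [n]. Here C(253−1, 3−1) = C(252, 2) = 31626.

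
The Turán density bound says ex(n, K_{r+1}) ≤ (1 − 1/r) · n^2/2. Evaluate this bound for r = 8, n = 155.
Turán density bound = (7/8) · 155^2/2 = 168175/16 ≈ 10510.9375

Turán's theorem: ex(n, K_{r+1}) is achieved by the complete r-partite Turán graph T(n, r) with parts as balanced as possible, and is at most (1 − 1/r) · n^2/2. For r = 8, n = 155: the density bound is (7/8) · 24025/2 = 168175/16 ≈ 10510.9375. The integer-valued extremum is e(T(155, 8)) = 10510, which is strictly less than the density bound 168175/16 since 8 ∤ 155 (the parts of T(155, 8) cannot all be equal).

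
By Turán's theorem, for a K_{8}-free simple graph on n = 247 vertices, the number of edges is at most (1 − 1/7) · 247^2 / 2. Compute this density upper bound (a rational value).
Turán density bound = (6/7) · 247^2/2 = 183027/7 ≈ 26146.7143

Turán's theorem: ex(n, K_{r+1}) is achieved by the complete r-partite Turán graph T(n, r) with parts as balanced as possible, and is at most (1 − 1/r) · n^2/2. For r = 7, n = 247: the density bound is (6/7) · 61009/2 = 183027/7 ≈ 26146.7143. The integer-valued extremum is e(T(247, 7)) = 26146, which is strictly less than the density bound 183027/7 since 7 ∤ 247 (the parts of T(247, 7) cannot all be equal).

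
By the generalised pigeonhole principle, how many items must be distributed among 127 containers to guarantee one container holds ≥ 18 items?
n = (18 − 1)·127 + 1 = 2160

By the generalised pigeonhole principle, to guarantee some box contains ≥ r objects we need more than (r − 1) · k objects total. Threshold: n = (r − 1) · k + 1. With r = 18 and k = 127: n = 17 · 127 + 1 = 2159 + 1 = 2160. For n = 2159 = 17 · 127, we can put exactly 17 objects in every box, avoiding 18 in any single one — so 2160 is tight.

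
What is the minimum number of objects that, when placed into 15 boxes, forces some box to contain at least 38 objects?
n = (38 − 1)·15 + 1 = 556

By the generalised pigeonhole principle, to guarantee some box contains ≥ r objects we need more than (r − 1) · k objects total. Threshold: n = (r − 1) · k + 1. With r = 38 and k = 15: n = 37 · 15 + 1 = 555 + 1 = 556. For n = 555 = 37 · 15, we can put exactly 37 objects in every box, avoiding 38 in any single one — so 556 is tight.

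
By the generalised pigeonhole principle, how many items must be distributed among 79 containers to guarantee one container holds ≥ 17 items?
n = (17 − 1)·79 + 1 = 1265

By the generalised pigeonhole principle, to guarantee some box contains ≥ r objects we need more than (r − 1) · k objects total. Threshold: n = (r − 1) · k + 1. With r = 17 and k = 79: n = 16 · 79 + 1 = 1264 + 1 = 1265. For n = 1264 = 16 · 79, we can put exactly 16 objects in every box, avoiding 17 in any single one — so 1265 is tight.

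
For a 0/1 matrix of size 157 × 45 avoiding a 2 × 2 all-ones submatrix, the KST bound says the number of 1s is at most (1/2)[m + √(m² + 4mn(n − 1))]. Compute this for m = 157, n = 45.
z(157, 45; 2, 2) ≤ (1/2)[157 + √(157² + 4·157·45·44)] = (1/2)[157 + √1268089] = 641.5473

Kővári–Sós–Turán: let r_1, ..., r_157 be the row sums and z = Σ r_i the total number of 1s. Each pair of columns can share at most one row with both entries 1 (else a 2×2 all-ones block appears), so Σ_i C(r_i, 2) ≤ C(45, 2) = 990. By convexity Σ_i C(r_i, 2) ≥ 157·C(z/157, 2) = z(z − 157)/(2·157), giving z² − 157z − 157·45·44 ≤ 0 and hence z ≤ (1/2)[157 + √(24649 + 4·310860)] = (1/2)[157 + √1268089] ≈ (1/2)(157 + 1126.0946) = 641.5473.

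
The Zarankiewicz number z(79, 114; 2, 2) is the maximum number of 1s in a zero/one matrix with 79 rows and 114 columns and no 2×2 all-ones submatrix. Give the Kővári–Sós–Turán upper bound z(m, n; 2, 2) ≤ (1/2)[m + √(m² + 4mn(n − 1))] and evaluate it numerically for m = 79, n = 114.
z(79, 114; 2, 2) ≤ (1/2)[79 + √(79² + 4·79·114·113)] = (1/2)[79 + √4076953] = 1049.0733

Kővári–Sós–Turán: let r_1, ..., r_79 be the row sums and z = Σ r_i the total number of 1s. Each pair of columns can share at most one row with both entries 1 (else a 2×2 all-ones block appears), so Σ_i C(r_i, 2) ≤ C(114, 2) = 6441. By convexity Σ_i C(r_i, 2) ≥ 79·C(z/79, 2) = z(z − 79)/(2·79), giving z² − 79z − 79·114·113 ≤ 0 and hence z ≤ (1/2)[79 + √(6241 + 4·1017678)] = (1/2)[79 + √4076953] ≈ (1/2)(79 + 2019.1466) = 1049.0733.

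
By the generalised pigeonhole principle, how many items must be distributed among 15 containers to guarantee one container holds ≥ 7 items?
n = (7 − 1)·15 + 1 = 91

By the generalised pigeonhole principle, to guarantee some box contains ≥ r objects we need more than (r − 1) · k objects total. Threshold: n = (r − 1) · k + 1. With r = 7 and k = 15: n = 6 · 15 + 1 = 90 + 1 = 91. For n = 90 = 6 · 15, we can put exactly 6 objects in every box, avoiding 7 in any single one — so 91 is tight.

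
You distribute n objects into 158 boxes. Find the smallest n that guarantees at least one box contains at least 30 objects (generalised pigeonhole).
n = (30 − 1)·158 + 1 = 4583

By the generalised pigeonhole principle, to guarantee some box contains ≥ r objects we need more than (r − 1) · k objects total. Threshold: n = (r − 1) · k + 1. With r = 30 and k = 158: n = 29 · 158 + 1 = 4582 + 1 = 4583. For n = 4582 = 29 · 158, we can put exactly 29 objects in every box, avoiding 30 in any single one — so 4583 is tight.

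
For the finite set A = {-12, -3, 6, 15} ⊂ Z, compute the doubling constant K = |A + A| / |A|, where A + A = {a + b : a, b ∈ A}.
K = |A + A| / |A| = 7/4

Enumerate A + A = {a + b : a, b ∈ A}. With |A| = 4, there are |A|^2 = 16 ordered sum pairs; collecting distinct values, A + A = {-24, -15, -6, 3, 12, 21, 30}, so |A + A| = 7. Thus K = 7/4. Here |A + A| = 2|A| − 1 = 7, the minimum possible — so K = 7/4 is minimal, which holds iff A is an arithmetic progression.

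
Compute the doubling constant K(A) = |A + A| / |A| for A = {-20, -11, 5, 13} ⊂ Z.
K = |A + A| / |A| = 10/4 = 5/2

Enumerate A + A = {a + b : a, b ∈ A}. With |A| = 4, there are |A|^2 = 16 ordered sum pairs; collecting distinct values, A + A = {-40, -31, -22, -15, -7, -6, 2, 10, 18, 26}, so |A + A| = 10. Thus K = 10/4 = 5/2. For comparison, the minimum possible |A + A| over all 4-element sets is 2·4 − 1 = 7 (so min K = 7/4), attained only by arithmetic progressions.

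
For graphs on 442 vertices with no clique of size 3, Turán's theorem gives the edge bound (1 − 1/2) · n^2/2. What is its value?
Turán density bound = (1/2) · 442^2/2 = 48841

Turán's theorem: ex(n, K_{r+1}) is achieved by the complete r-partite Turán graph T(n, r) with parts as balanced as possible, and is at most (1 − 1/r) · n^2/2. For r = 2, n = 442: the density bound is (1/2) · 195364/2 = 48841. Since 2 ∣ 442, the Turán graph T(442, 2) has parts of equal size 221, and its edge count e(T(442, 2)) = 48841 attains the density bound exactly.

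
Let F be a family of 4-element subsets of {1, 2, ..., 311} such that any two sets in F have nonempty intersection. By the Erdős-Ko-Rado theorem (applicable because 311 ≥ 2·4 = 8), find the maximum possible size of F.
max |F| = C(310, 3) = 4917220

The Erdős-Ko-Rado theorem states: for n ≥ 2k, an intersecting family of k-subsets of an n-element set has size at most C(n − 1, k − 1), with equality for 'star' families {A ⊆ [n] : |A| = k, i ∈ A} (fix an element i). For n = 311, k = 4: C(310, 3) = 4917220.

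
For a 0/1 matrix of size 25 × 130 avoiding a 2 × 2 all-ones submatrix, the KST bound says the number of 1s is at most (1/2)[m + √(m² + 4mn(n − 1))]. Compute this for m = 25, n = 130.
z(25, 130; 2, 2) ≤ (1/2)[25 + √(25² + 4·25·130·129)] = (1/2)[25 + √1677625] = 660.1158

Kővári–Sós–Turán: let r_1, ..., r_25 be the row sums and z = Σ r_i the total number of 1s. Each pair of columns can share at most one row with both entries 1 (else a 2×2 all-ones block appears), so Σ_i C(r_i, 2) ≤ C(130, 2) = 8385. By convexity Σ_i C(r_i, 2) ≥ 25·C(z/25, 2) = z(z − 25)/(2·25), giving z² − 25z − 25·130·129 ≤ 0 and hence z ≤ (1/2)[25 + √(625 + 4·419250)] = (1/2)[25 + √1677625] ≈ (1/2)(25 + 1295.2316) = 660.1158.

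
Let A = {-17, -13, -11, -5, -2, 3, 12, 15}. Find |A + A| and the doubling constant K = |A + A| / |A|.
K = |A + A| / |A| = 31/8

Enumerate A + A = {a + b : a, b ∈ A}. With |A| = 8, there are |A|^2 = 64 ordered sum pairs; collecting distinct values, A + A = {-34, -30, -28, -26, -24, -22, -19, -18, -16, -15, -14, -13, -10, -8, -7, -5, -4, -2, -1, 1, 2, 4, 6, 7, 10, 13, 15, 18, 24, 27, 30}, so |A + A| = 31. Thus K = 31/8. For comparison, the minimum possible |A + A| over all 8-element sets is 2·8 − 1 = 15 (so min K = 15/8), attained only by arithmetic progressions.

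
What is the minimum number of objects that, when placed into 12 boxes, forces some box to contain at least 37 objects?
n = (37 − 1)·12 + 1 = 433

By the generalised pigeonhole principle, to guarantee some box contains ≥ r objects we need more than (r − 1) · k objects total. Threshold: n = (r − 1) · k + 1. With r = 37 and k = 12: n = 36 · 12 + 1 = 432 + 1 = 433. For n = 432 = 36 · 12, we can put exactly 36 objects in every box, avoiding 37 in any single one — so 433 is tight.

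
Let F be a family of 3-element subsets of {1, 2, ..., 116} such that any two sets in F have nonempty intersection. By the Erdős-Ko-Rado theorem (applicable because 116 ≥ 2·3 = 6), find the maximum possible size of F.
max |F| = C(115, 2) = 6555

Erdős-Ko-Rado (1961): when n ≥ 2k, max |F| = C(n−1, k−1). The bound is attained by the star {A : i ∈ A} for any fixed i ∈ [n]. Here C(116−1, 3−1) = C(115, 2) = 6555.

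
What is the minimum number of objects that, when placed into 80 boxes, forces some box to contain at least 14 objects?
n = (14 − 1)·80 + 1 = 1041

By the generalised pigeonhole principle, to guarantee some box contains ≥ r objects we need more than (r − 1) · k objects total. Threshold: n = (r − 1) · k + 1. With r = 14 and k = 80: n = 13 · 80 + 1 = 1040 + 1 = 1041. For n = 1040 = 13 · 80, we can put exactly 13 objects in every box, avoiding 14 in any single one — so 1041 is tight.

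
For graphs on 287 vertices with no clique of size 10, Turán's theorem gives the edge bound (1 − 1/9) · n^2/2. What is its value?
Turán density bound = (8/9) · 287^2/2 = 329476/9 ≈ 36608.4444

Turán's theorem: ex(n, K_{r+1}) is achieved by the complete r-partite Turán graph T(n, r) with parts as balanced as possible, and is at most (1 − 1/r) · n^2/2. For r = 9, n = 287: the density bound is (8/9) · 82369/2 = 329476/9 ≈ 36608.4444. The integer-valued extremum is e(T(287, 9)) = 36608, which is strictly less than the density bound 329476/9 since 9 ∤ 287 (the parts of T(287, 9) cannot all be equal).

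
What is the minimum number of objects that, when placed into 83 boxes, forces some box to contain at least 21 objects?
n = (21 − 1)·83 + 1 = 1661

By the generalised pigeonhole principle, to guarantee some box contains ≥ r objects we need more than (r − 1) · k objects total. Threshold: n = (r − 1) · k + 1. With r = 21 and k = 83: n = 20 · 83 + 1 = 1660 + 1 = 1661. For n = 1660 = 20 · 83, we can put exactly 20 objects in every box, avoiding 21 in any single one — so 1661 is tight.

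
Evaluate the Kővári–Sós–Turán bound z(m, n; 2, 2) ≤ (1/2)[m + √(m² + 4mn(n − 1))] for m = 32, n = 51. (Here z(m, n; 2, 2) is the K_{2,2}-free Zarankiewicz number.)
z(32, 51; 2, 2) ≤ (1/2)[32 + √(32² + 4·32·51·50)] = (1/2)[32 + √327424] = 302.1049

Kővári–Sós–Turán: let r_1, ..., r_32 be the row sums and z = Σ r_i the total number of 1s. Each pair of columns can share at most one row with both entries 1 (else a 2×2 all-ones block appears), so Σ_i C(r_i, 2) ≤ C(51, 2) = 1275. By convexity Σ_i C(r_i, 2) ≥ 32·C(z/32, 2) = z(z − 32)/(2·32), giving z² − 32z − 32·51·50 ≤ 0 and hence z ≤ (1/2)[32 + √(1024 + 4·81600)] = (1/2)[32 + √327424] ≈ (1/2)(32 + 572.2098) = 302.1049.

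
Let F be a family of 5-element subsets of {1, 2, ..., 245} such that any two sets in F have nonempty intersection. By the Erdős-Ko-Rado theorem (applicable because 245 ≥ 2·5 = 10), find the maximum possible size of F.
max |F| = C(244, 4) = 144084501

Erdős-Ko-Rado (1961): when n ≥ 2k, max |F| = C(n−1, k−1). The bound is attained by the star {A : i ∈ A} for any fixed i ∈ [n]. Here C(245−1, 5−1) = C(244, 4) = 144084501.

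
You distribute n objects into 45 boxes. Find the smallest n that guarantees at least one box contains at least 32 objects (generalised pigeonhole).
n = (32 − 1)·45 + 1 = 1396

By the generalised pigeonhole principle, to guarantee some box contains ≥ r objects we need more than (r − 1) · k objects total. Threshold: n = (r − 1) · k + 1. With r = 32 and k = 45: n = 31 · 45 + 1 = 1395 + 1 = 1396. For n = 1395 = 31 · 45, we can put exactly 31 objects in every box, avoiding 32 in any single one — so 1396 is tight.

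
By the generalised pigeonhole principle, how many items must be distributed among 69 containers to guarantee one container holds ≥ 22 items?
n = (22 − 1)·69 + 1 = 1450

By the generalised pigeonhole principle, to guarantee some box contains ≥ r objects we need more than (r − 1) · k objects total. Threshold: n = (r − 1) · k + 1. With r = 22 and k = 69: n = 21 · 69 + 1 = 1449 + 1 = 1450. For n = 1449 = 21 · 69, we can put exactly 21 objects in every box, avoiding 22 in any single one — so 1450 is tight.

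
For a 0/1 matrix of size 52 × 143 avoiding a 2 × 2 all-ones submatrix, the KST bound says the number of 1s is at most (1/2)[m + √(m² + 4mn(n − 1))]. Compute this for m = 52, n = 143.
z(52, 143; 2, 2) ≤ (1/2)[52 + √(52² + 4·52·143·142)] = (1/2)[52 + √4226352] = 1053.9047

Kővári–Sós–Turán: let r_1, ..., r_52 be the row sums and z = Σ r_i the total number of 1s. Each pair of columns can share at most one row with both entries 1 (else a 2×2 all-ones block appears), so Σ_i C(r_i, 2) ≤ C(143, 2) = 10153. By convexity Σ_i C(r_i, 2) ≥ 52·C(z/52, 2) = z(z − 52)/(2·52), giving z² − 52z − 52·143·142 ≤ 0 and hence z ≤ (1/2)[52 + √(2704 + 4·1055912)] = (1/2)[52 + √4226352] ≈ (1/2)(52 + 2055.8093) = 1053.9047.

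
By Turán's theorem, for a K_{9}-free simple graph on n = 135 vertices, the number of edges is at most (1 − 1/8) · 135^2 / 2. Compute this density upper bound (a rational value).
Turán density bound = (7/8) · 135^2/2 = 127575/16 ≈ 7973.4375

Turán's theorem: ex(n, K_{r+1}) is achieved by the complete r-partite Turán graph T(n, r) with parts as balanced as possible, and is at most (1 − 1/r) · n^2/2. For r = 8, n = 135: the density bound is (7/8) · 18225/2 = 127575/16 ≈ 7973.4375. The integer-valued extremum is e(T(135, 8)) = 7973, which is strictly less than the density bound 127575/16 since 8 ∤ 135 (the parts of T(135, 8) cannot all be equal).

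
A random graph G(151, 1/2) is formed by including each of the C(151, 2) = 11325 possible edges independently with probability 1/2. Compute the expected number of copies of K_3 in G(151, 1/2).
E[# K_3] = C(151, 3) · (1/2)^C(3, 2) = 562475 / 2^3 = 70309.375

For each 3-subset S of vertices (there are C(151, 3) = 562475 such S), let X_S = 1 if S induces a K_3 (all C(3, 2) = 3 edges present). Then P(X_S = 1) = (1/2)^3 = 1/8. By linearity of expectation, E[# K_3] = C(151, 3) · (1/2)^3 = 562475 / 8 = 70309.375.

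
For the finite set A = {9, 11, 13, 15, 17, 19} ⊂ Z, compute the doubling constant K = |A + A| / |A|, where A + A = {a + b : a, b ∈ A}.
K = |A + A| / |A| = 11/6

Enumerate A + A = {a + b : a, b ∈ A}. With |A| = 6, there are |A|^2 = 36 ordered sum pairs; collecting distinct values, A + A = {18, 20, 22, 24, 26, 28, 30, 32, 34, 36, 38}, so |A + A| = 11. Thus K = 11/6. Here |A + A| = 2|A| − 1 = 11, the minimum possible — so K = 11/6 is minimal, which holds iff A is an arithmetic progression.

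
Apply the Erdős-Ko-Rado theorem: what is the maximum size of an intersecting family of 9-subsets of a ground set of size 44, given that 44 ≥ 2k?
max |F| = C(43, 8) = 145008513

Erdős-Ko-Rado (1961): when n ≥ 2k, max |F| = C(n−1, k−1). The bound is attained by the star {A : i ∈ A} for any fixed i ∈ [n]. Here C(44−1, 9−1) = C(43, 8) = 145008513.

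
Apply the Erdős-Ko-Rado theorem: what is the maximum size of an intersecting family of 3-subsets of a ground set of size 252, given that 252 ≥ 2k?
max |F| = C(251, 2) = 31375

Erdős-Ko-Rado (1961): when n ≥ 2k, max |F| = C(n−1, k−1). The bound is attained by the star {A : i ∈ A} for any fixed i ∈ [n]. Here C(252−1, 3−1) = C(251, 2) = 31375.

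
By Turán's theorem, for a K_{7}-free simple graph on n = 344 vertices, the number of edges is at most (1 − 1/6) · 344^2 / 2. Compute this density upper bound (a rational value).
Turán density bound = (5/6) · 344^2/2 = 147920/3 ≈ 49306.6667

Turán's theorem: ex(n, K_{r+1}) is achieved by the complete r-partite Turán graph T(n, r) with parts as balanced as possible, and is at most (1 − 1/r) · n^2/2. For r = 6, n = 344: the density bound is (5/6) · 118336/2 = 147920/3 ≈ 49306.6667. The integer-valued extremum is e(T(344, 6)) = 49306, which is strictly less than the density bound 147920/3 since 6 ∤ 344 (the parts of T(344, 6) cannot all be equal).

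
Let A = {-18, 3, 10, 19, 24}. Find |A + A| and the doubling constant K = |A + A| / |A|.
K = |A + A| / |A| = 14/5

Enumerate A + A = {a + b : a, b ∈ A}. With |A| = 5, there are |A|^2 = 25 ordered sum pairs; collecting distinct values, A + A = {-36, -15, -8, 1, 6, 13, 20, 22, 27, 29, 34, 38, 43, 48}, so |A + A| = 14. Thus K = 14/5. For comparison, the minimum possible |A + A| over all 5-element sets is 2·5 − 1 = 9 (so min K = 9/5), attained only by arithmetic progressions.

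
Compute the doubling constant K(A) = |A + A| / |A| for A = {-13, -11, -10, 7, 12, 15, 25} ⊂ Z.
K = |A + A| / |A| = 26/7

Enumerate A + A = {a + b : a, b ∈ A}. With |A| = 7, there are |A|^2 = 49 ordered sum pairs; collecting distinct values, A + A = {-26, -24, -23, -22, -21, -20, -6, -4, -3, -1, 1, 2, 4, 5, 12, 14, 15, 19, 22, 24, 27, 30, 32, 37, 40, 50}, so |A + A| = 26. Thus K = 26/7. For comparison, the minimum possible |A + A| over all 7-element sets is 2·7 − 1 = 13 (so min K = 13/7), attained only by arithmetic progressions.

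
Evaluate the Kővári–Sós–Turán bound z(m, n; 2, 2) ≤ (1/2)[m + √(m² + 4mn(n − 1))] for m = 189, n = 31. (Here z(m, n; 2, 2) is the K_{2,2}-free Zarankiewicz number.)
z(189, 31; 2, 2) ≤ (1/2)[189 + √(189² + 4·189·31·30)] = (1/2)[189 + √738801] = 524.2677

Kővári–Sós–Turán: let r_1, ..., r_189 be the row sums and z = Σ r_i the total number of 1s. Each pair of columns can share at most one row with both entries 1 (else a 2×2 all-ones block appears), so Σ_i C(r_i, 2) ≤ C(31, 2) = 465. By convexity Σ_i C(r_i, 2) ≥ 189·C(z/189, 2) = z(z − 189)/(2·189), giving z² − 189z − 189·31·30 ≤ 0 and hence z ≤ (1/2)[189 + √(35721 + 4·175770)] = (1/2)[189 + √738801] ≈ (1/2)(189 + 859.5353) = 524.2677.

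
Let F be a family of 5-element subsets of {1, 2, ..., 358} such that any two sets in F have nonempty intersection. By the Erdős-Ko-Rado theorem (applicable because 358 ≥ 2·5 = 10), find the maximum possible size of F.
max |F| = C(357, 4) = 665485485

The Erdős-Ko-Rado theorem states: for n ≥ 2k, an intersecting family of k-subsets of an n-element set has size at most C(n − 1, k − 1), with equality for 'star' families {A ⊆ [n] : |A| = k, i ∈ A} (fix an element i). For n = 358, k = 5: C(357, 4) = 665485485.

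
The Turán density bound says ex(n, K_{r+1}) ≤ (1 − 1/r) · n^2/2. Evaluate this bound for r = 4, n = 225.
Turán density bound = (3/4) · 225^2/2 = 151875/8 ≈ 18984.375

Turán's theorem: ex(n, K_{r+1}) is achieved by the complete r-partite Turán graph T(n, r) with parts as balanced as possible, and is at most (1 − 1/r) · n^2/2. For r = 4, n = 225: the density bound is (3/4) · 50625/2 = 151875/8 ≈ 18984.375. The integer-valued extremum is e(T(225, 4)) = 18984, which is strictly less than the density bound 151875/8 since 4 ∤ 225 (the parts of T(225, 4) cannot all be equal).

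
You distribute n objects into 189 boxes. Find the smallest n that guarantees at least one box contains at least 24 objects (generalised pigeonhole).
n = (24 − 1)·189 + 1 = 4348

By the generalised pigeonhole principle, to guarantee some box contains ≥ r objects we need more than (r − 1) · k objects total. Threshold: n = (r − 1) · k + 1. With r = 24 and k = 189: n = 23 · 189 + 1 = 4347 + 1 = 4348. For n = 4347 = 23 · 189, we can put exactly 23 objects in every box, avoiding 24 in any single one — so 4348 is tight.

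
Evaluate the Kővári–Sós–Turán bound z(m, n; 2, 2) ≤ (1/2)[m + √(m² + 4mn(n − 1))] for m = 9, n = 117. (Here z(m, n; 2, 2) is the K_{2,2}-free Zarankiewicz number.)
z(9, 117; 2, 2) ≤ (1/2)[9 + √(9² + 4·9·117·116)] = (1/2)[9 + √488673] = 354.0258

Kővári–Sós–Turán: let r_1, ..., r_9 be the row sums and z = Σ r_i the total number of 1s. Each pair of columns can share at most one row with both entries 1 (else a 2×2 all-ones block appears), so Σ_i C(r_i, 2) ≤ C(117, 2) = 6786. By convexity Σ_i C(r_i, 2) ≥ 9·C(z/9, 2) = z(z − 9)/(2·9), giving z² − 9z − 9·117·116 ≤ 0 and hence z ≤ (1/2)[9 + √(81 + 4·122148)] = (1/2)[9 + √488673] ≈ (1/2)(9 + 699.0515) = 354.0258.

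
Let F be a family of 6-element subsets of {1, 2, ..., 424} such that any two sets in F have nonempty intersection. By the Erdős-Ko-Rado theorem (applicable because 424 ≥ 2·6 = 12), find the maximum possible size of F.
max |F| = C(423, 5) = 110208979629

The Erdős-Ko-Rado theorem states: for n ≥ 2k, an intersecting family of k-subsets of an n-element set has size at most C(n − 1, k − 1), with equality for 'star' families {A ⊆ [n] : |A| = k, i ∈ A} (fix an element i). For n = 424, k = 6: C(423, 5) = 110208979629.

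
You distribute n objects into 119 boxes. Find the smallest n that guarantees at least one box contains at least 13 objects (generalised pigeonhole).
n = (13 − 1)·119 + 1 = 1429

By the generalised pigeonhole principle, to guarantee some box contains ≥ r objects we need more than (r − 1) · k objects total. Threshold: n = (r − 1) · k + 1. With r = 13 and k = 119: n = 12 · 119 + 1 = 1428 + 1 = 1429. For n = 1428 = 12 · 119, we can put exactly 12 objects in every box, avoiding 13 in any single one — so 1429 is tight.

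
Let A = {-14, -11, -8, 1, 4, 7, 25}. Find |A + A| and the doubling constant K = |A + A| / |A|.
K = |A + A| / |A| = 20/7

Enumerate A + A = {a + b : a, b ∈ A}. With |A| = 7, there are |A|^2 = 49 ordered sum pairs; collecting distinct values, A + A = {-28, -25, -22, -19, -16, -13, -10, -7, -4, -1, 2, 5, 8, 11, 14, 17, 26, 29, 32, 50}, so |A + A| = 20. Thus K = 20/7. For comparison, the minimum possible |A + A| over all 7-element sets is 2·7 − 1 = 13 (so min K = 13/7), attained only by arithmetic progressions.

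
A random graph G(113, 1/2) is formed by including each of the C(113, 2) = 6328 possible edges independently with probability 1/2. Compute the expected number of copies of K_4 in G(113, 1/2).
E[# K_4] = C(113, 4) · (1/2)^C(4, 2) = 6438740 / 2^6 = 1609685/16 = 100605.3125

For each 4-subset S of vertices (there are C(113, 4) = 6438740 such S), let X_S = 1 if S induces a K_4 (all C(4, 2) = 6 edges present). Then P(X_S = 1) = (1/2)^6 = 1/64. By linearity of expectation, E[# K_4] = C(113, 4) · (1/2)^6 = 6438740 / 64 = 1609685/16 = 100605.3125.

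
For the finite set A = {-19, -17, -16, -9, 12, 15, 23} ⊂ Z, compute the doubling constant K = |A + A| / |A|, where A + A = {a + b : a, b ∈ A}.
K = |A + A| / |A| = 26/7

Enumerate A + A = {a + b : a, b ∈ A}. With |A| = 7, there are |A|^2 = 49 ordered sum pairs; collecting distinct values, A + A = {-38, -36, -35, -34, -33, -32, -28, -26, -25, -18, -7, -5, -4, -2, -1, 3, 4, 6, 7, 14, 24, 27, 30, 35, 38, 46}, so |A + A| = 26. Thus K = 26/7. For comparison, the minimum possible |A + A| over all 7-element sets is 2·7 − 1 = 13 (so min K = 13/7), attained only by arithmetic progressions.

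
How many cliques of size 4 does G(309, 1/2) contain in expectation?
E[# K_4] = C(309, 4) · (1/2)^C(4, 2) = 372527001 / 2^6 = 5820734.390625

For each 4-subset S of vertices (there are C(309, 4) = 372527001 such S), let X_S = 1 if S induces a K_4 (all C(4, 2) = 6 edges present). Then P(X_S = 1) = (1/2)^6 = 1/64. By linearity of expectation, E[# K_4] = C(309, 4) · (1/2)^6 = 372527001 / 64 = 5820734.390625.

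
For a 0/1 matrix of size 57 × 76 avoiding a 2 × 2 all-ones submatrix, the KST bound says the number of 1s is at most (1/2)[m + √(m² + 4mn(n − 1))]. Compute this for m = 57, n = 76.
z(57, 76; 2, 2) ≤ (1/2)[57 + √(57² + 4·57·76·75)] = (1/2)[57 + √1302849] = 599.2121

Kővári–Sós–Turán: let r_1, ..., r_57 be the row sums and z = Σ r_i the total number of 1s. Each pair of columns can share at most one row with both entries 1 (else a 2×2 all-ones block appears), so Σ_i C(r_i, 2) ≤ C(76, 2) = 2850. By convexity Σ_i C(r_i, 2) ≥ 57·C(z/57, 2) = z(z − 57)/(2·57), giving z² − 57z − 57·76·75 ≤ 0 and hence z ≤ (1/2)[57 + √(3249 + 4·324900)] = (1/2)[57 + √1302849] ≈ (1/2)(57 + 1141.4241) = 599.2121.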